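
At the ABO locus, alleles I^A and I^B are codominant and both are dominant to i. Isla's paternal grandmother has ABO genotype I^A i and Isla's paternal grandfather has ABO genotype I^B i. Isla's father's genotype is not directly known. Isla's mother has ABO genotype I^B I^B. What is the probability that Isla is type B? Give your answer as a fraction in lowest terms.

3/4

Isla's father's ABO genotype from I^A i × I^B i: 1/4 I^A I^B, 1/4 I^A i, 1/4 I^B i, 1/4 i i.
Crossing each possibility with the mother I^B I^B and summing P(type B): 1/4·1/2 + 1/4·1/2 + 1/4·1 + 1/4·1 = 3/4.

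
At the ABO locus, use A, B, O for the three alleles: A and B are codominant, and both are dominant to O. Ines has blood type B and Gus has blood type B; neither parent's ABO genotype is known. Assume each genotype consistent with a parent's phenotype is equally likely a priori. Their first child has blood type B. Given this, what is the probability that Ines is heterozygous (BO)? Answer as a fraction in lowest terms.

Possible genotypes: Ines ∈ {BB, BO}; Gus ∈ {BB, BO}.
Weight each parental genotype pair by prior × P(type-B child):
  BB × BB: posterior weight 4/15.
  BB × BO: posterior weight 4/15.
  BO × BB: posterior weight 4/15.
  BO × BO: posterior weight 1/5.
Sum the posterior weight over pairs where Ines is BO: 7/15.

7/15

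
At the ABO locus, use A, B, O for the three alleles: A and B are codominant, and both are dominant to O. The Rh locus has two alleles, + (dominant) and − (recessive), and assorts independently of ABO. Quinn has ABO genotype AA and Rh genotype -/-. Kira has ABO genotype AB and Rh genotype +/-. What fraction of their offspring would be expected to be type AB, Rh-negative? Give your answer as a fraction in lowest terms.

1/4

ABO cross AA × AB → offspring phenotypes: 1/2 A, 1/2 AB.
Rh cross -/- × +/- → 1/2 Rh+, 1/2 Rh-.
Independent loci: P(type AB, Rh-negative) = 1/2 × 1/2 = 1/4.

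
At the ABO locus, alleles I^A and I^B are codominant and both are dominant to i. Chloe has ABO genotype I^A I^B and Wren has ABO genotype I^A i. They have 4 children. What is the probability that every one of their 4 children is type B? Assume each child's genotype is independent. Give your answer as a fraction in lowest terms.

1/256

ABO cross I^A I^B × I^A i → 1/2 A, 1/4 B, 1/4 AB.
So P(type B) = 1/4 per child.
All 4 independent: (1/4)^4 = 1/256.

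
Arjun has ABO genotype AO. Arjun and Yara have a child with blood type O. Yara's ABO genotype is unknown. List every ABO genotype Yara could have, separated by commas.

For each candidate genotype of Yara, check whether crossing it with AO can produce every observed child phenotype.
  AA → possible child types {A} ✗
  AB → possible child types {A, B, AB} ✗
  AO → possible child types {O, A} ✓
  BB → possible child types {B, AB} ✗
  BO → possible child types {O, A, B, AB} ✓
  OO → possible child types {O, A} ✓

AO, BO, OO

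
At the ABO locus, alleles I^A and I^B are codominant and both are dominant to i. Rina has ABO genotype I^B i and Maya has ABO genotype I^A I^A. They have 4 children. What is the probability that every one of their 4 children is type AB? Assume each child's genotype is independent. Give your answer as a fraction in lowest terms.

1/16

ABO cross I^B i × I^A I^A → 1/2 A, 1/2 AB.
So P(type AB) = 1/2 per child.
All 4 independent: (1/2)^4 = 1/16.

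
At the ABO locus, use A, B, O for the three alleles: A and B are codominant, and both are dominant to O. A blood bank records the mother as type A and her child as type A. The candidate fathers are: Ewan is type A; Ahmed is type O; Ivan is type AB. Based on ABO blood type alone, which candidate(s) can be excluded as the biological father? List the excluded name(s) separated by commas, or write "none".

none

A candidate is excluded only if no genotype consistent with his phenotype could produce a type A child with a type A mother.
Every candidate has at least one consistent genotype combination, so none can be excluded.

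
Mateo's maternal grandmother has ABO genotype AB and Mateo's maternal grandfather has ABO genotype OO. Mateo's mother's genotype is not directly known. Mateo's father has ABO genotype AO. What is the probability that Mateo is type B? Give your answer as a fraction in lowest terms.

1/8

Mateo's mother's ABO genotype from AB × OO: 1/2 AO, 1/2 BO.
Crossing each possibility with the father AO and summing P(type B): 1/2·0 + 1/2·1/4 = 1/8.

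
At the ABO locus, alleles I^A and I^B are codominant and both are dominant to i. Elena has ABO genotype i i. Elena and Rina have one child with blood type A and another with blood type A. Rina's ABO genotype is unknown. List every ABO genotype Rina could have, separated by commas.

For each candidate genotype of Rina, check whether crossing it with i i can produce every observed child phenotype.
  I^A I^A → possible child types {A} ✓
  I^A I^B → possible child types {A, B} ✓
  I^A i → possible child types {O, A} ✓
  I^B I^B → possible child types {B} ✗
  I^B i → possible child types {O, B} ✗
  i i → possible child types {O} ✗

I^A I^A, I^A I^B, I^A i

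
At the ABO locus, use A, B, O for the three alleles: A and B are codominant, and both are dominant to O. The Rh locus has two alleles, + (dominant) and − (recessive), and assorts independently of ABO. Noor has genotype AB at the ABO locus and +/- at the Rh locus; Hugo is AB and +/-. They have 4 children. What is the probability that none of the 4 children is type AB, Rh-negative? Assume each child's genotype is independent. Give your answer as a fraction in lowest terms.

ABO cross AB × AB → 1/4 A, 1/4 B, 1/2 AB.
Rh cross +/- × +/- → 3/4 Rh+, 1/4 Rh-; so P(type AB, Rh-negative) = 1/2 × 1/4 = 1/8 per child.
P(not type AB, Rh-negative) = 7/8 for one child; (7/8)^4 = 2401/4096.

2401/4096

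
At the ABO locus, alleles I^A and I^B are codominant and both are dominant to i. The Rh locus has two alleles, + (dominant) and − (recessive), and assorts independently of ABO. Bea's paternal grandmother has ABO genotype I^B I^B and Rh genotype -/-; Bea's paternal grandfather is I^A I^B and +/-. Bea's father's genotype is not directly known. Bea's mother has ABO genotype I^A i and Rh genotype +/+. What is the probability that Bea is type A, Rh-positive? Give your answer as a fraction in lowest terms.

Bea's father's ABO genotype from I^B I^B × I^A I^B: 1/2 I^A I^B, 1/2 I^B I^B.
Crossing each possibility with the mother I^A i and summing P(type A): 1/2·1/2 + 1/2·0 = 1/4.
Similarly for Rh via the father's Rh distribution: P(Rh+) = 1.
Independent loci: 1/4 × 1 = 1/4.

1/4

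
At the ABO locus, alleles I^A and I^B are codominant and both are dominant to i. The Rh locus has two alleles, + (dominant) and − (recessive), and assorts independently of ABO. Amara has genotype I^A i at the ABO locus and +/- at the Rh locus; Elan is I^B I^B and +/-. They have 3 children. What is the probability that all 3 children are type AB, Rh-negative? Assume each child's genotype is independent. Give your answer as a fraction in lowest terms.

1/512

ABO cross I^A i × I^B I^B → 1/2 B, 1/2 AB.
Rh cross +/- × +/- → 3/4 Rh+, 1/4 Rh-; so P(type AB, Rh-negative) = 1/2 × 1/4 = 1/8 per child.
All 3 independent: (1/8)^3 = 1/512.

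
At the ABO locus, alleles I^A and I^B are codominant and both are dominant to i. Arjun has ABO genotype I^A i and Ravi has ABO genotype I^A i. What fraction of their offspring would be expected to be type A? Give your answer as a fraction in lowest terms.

ABO cross I^A i × I^A i → offspring phenotypes: 1/4 O, 3/4 A.
So P(type A) = 3/4.

3/4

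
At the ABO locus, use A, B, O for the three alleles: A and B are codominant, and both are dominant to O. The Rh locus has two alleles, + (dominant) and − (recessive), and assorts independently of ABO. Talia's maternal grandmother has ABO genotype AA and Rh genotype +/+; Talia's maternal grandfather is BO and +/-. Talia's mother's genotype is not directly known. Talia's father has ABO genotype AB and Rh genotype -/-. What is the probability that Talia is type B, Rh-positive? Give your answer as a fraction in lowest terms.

Talia's mother's ABO genotype from AA × BO: 1/2 AB, 1/2 AO.
Crossing each possibility with the father AB and summing P(type B): 1/2·1/4 + 1/2·1/4 = 1/4.
Similarly for Rh via the mother's Rh distribution: P(Rh+) = 3/4.
Independent loci: 1/4 × 3/4 = 3/16.

3/16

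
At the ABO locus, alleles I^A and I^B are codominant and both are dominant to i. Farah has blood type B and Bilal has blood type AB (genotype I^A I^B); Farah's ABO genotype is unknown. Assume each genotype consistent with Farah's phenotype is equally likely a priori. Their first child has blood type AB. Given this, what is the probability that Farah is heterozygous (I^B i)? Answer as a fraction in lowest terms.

1/3

Possible genotypes: Farah ∈ {I^B I^B, I^B i}; Bilal ∈ {I^A I^B}.
Weight each parental genotype pair by prior × P(type-AB child):
  I^B I^B × I^A I^B: posterior weight 2/3.
  I^B i × I^A I^B: posterior weight 1/3.
Sum the posterior weight over pairs where Farah is I^B i: 1/3.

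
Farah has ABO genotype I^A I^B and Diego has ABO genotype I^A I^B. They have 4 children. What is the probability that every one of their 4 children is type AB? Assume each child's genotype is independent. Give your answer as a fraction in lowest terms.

1/16

ABO cross I^A I^B × I^A I^B → 1/4 A, 1/4 B, 1/2 AB.
So P(type AB) = 1/2 per child.
All 4 independent: (1/2)^4 = 1/16.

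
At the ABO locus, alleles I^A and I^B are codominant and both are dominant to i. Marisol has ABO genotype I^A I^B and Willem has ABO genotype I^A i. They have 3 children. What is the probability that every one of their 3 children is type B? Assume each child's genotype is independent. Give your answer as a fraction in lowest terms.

1/64

ABO cross I^A I^B × I^A i → 1/2 A, 1/4 B, 1/4 AB.
So P(type B) = 1/4 per child.
All 3 independent: (1/4)^3 = 1/64.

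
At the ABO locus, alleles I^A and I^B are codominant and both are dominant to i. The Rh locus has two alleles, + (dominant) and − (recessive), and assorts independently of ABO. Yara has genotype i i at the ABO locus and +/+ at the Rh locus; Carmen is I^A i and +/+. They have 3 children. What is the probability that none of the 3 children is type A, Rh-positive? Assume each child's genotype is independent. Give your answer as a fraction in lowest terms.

ABO cross i i × I^A i → 1/2 O, 1/2 A.
Rh cross +/+ × +/+ → 1 Rh+; so P(type A, Rh-positive) = 1/2 × 1 = 1/2 per child.
P(not type A, Rh-positive) = 1/2 for one child; (1/2)^3 = 1/8.

1/8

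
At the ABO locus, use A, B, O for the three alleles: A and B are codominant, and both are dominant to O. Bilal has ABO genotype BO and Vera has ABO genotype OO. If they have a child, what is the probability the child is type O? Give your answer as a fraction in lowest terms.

1/2

ABO cross BO × OO → offspring phenotypes: 1/2 O, 1/2 B.
So P(type O) = 1/2.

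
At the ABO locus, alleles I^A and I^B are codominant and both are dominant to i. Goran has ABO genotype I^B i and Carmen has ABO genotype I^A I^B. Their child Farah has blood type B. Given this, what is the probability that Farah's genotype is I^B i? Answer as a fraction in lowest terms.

1/2

Cross I^B i × I^A I^B → 1/4 I^A I^B, 1/4 I^A i, 1/4 I^B I^B, 1/4 I^B i.
Type-B genotypes among offspring: I^B I^B (1/4), I^B i (1/4); total 1/2.
P(I^B i | type B) = (1/4) / (1/2) = 1/2.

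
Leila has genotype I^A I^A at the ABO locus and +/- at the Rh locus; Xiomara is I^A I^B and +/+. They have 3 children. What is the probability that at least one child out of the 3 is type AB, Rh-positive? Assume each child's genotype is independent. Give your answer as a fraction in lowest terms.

7/8

ABO cross I^A I^A × I^A I^B → 1/2 A, 1/2 AB.
Rh cross +/- × +/+ → 1 Rh+; so P(type AB, Rh-positive) = 1/2 × 1 = 1/2 per child.
P(none) = (1/2)^3 = 1/8; P(at least one) = 1 − 1/8 = 7/8.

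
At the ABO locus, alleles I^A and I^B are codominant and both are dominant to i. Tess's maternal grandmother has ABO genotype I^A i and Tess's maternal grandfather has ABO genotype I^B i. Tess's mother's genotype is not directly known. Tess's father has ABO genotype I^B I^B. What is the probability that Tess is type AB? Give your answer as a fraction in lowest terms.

Tess's mother's ABO genotype from I^A i × I^B i: 1/4 I^A I^B, 1/4 I^A i, 1/4 I^B i, 1/4 i i.
Crossing each possibility with the father I^B I^B and summing P(type AB): 1/4·1/2 + 1/4·1/2 + 1/4·0 + 1/4·0 = 1/4.

1/4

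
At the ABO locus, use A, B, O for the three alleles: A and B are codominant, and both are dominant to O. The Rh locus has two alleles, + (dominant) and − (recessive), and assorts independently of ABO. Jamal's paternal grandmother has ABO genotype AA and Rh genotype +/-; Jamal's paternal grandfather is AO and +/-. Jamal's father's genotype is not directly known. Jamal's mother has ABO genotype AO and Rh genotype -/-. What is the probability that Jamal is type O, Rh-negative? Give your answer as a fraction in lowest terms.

Jamal's father's ABO genotype from AA × AO: 1/2 AA, 1/2 AO.
Crossing each possibility with the mother AO and summing P(type O): 1/2·0 + 1/2·1/4 = 1/8.
Similarly for Rh via the father's Rh distribution: P(Rh-) = 1/2.
Independent loci: 1/8 × 1/2 = 1/16.

1/16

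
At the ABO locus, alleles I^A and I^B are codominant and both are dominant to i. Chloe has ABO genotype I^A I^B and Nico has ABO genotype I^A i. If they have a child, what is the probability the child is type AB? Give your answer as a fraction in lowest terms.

1/4

ABO cross I^A I^B × I^A i → offspring phenotypes: 1/2 A, 1/4 B, 1/4 AB.
So P(type AB) = 1/4.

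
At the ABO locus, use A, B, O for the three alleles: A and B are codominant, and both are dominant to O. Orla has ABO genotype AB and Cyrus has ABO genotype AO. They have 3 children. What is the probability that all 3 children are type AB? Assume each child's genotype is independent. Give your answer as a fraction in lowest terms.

1/64

ABO cross AB × AO → 1/2 A, 1/4 B, 1/4 AB.
So P(type AB) = 1/4 per child.
All 3 independent: (1/4)^3 = 1/64.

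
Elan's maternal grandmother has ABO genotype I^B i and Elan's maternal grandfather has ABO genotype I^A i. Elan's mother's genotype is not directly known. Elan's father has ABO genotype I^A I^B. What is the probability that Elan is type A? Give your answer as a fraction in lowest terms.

Elan's mother's ABO genotype from I^B i × I^A i: 1/4 I^A I^B, 1/4 I^A i, 1/4 I^B i, 1/4 i i.
Crossing each possibility with the father I^A I^B and summing P(type A): 1/4·1/4 + 1/4·1/2 + 1/4·1/4 + 1/4·1/2 = 3/8.

3/8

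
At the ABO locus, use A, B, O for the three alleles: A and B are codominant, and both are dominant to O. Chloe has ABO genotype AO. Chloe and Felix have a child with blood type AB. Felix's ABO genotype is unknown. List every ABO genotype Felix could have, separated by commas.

For each candidate genotype of Felix, check whether crossing it with AO can produce every observed child phenotype.
  AA → possible child types {A} ✗
  AB → possible child types {A, B, AB} ✓
  AO → possible child types {O, A} ✗
  BB → possible child types {B, AB} ✓
  BO → possible child types {O, A, B, AB} ✓
  OO → possible child types {O, A} ✗

AB, BB, BO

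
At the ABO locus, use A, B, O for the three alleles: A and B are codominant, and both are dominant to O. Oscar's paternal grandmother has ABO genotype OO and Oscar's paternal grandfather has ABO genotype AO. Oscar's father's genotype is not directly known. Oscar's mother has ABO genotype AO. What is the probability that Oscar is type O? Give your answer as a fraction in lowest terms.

Oscar's father's ABO genotype from OO × AO: 1/2 AO, 1/2 OO.
Crossing each possibility with the mother AO and summing P(type O): 1/2·1/4 + 1/2·1/2 = 3/8.

3/8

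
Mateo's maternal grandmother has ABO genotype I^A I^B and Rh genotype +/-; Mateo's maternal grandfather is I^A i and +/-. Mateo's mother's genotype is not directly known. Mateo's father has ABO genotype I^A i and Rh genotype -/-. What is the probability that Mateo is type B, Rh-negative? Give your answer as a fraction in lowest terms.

Mateo's mother's ABO genotype from I^A I^B × I^A i: 1/4 I^A I^A, 1/4 I^A I^B, 1/4 I^A i, 1/4 I^B i.
Crossing each possibility with the father I^A i and summing P(type B): 1/4·0 + 1/4·1/4 + 1/4·0 + 1/4·1/4 = 1/8.
Similarly for Rh via the mother's Rh distribution: P(Rh-) = 1/2.
Independent loci: 1/8 × 1/2 = 1/16.

1/16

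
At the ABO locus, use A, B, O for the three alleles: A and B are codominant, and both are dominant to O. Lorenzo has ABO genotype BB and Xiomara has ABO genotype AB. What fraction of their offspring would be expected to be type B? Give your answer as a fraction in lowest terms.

ABO cross BB × AB → offspring phenotypes: 1/2 B, 1/2 AB.
So P(type B) = 1/2.

1/2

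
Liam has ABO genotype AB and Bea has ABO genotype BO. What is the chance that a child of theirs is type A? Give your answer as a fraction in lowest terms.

ABO cross AB × BO → offspring phenotypes: 1/4 A, 1/2 B, 1/4 AB.
So P(type A) = 1/4.

1/4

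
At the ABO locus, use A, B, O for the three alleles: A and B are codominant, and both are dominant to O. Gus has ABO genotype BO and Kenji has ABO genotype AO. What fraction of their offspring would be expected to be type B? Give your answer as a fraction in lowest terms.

ABO cross BO × AO → offspring phenotypes: 1/4 O, 1/4 A, 1/4 B, 1/4 AB.
So P(type B) = 1/4.

1/4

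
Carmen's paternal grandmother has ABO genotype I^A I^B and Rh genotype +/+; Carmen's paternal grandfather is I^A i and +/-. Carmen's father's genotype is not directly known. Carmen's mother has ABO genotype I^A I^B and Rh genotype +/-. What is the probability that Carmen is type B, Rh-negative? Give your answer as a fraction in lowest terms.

Carmen's father's ABO genotype from I^A I^B × I^A i: 1/4 I^A I^A, 1/4 I^A I^B, 1/4 I^A i, 1/4 I^B i.
Crossing each possibility with the mother I^A I^B and summing P(type B): 1/4·0 + 1/4·1/4 + 1/4·1/4 + 1/4·1/2 = 1/4.
Similarly for Rh via the father's Rh distribution: P(Rh-) = 1/8.
Independent loci: 1/4 × 1/8 = 1/32.

1/32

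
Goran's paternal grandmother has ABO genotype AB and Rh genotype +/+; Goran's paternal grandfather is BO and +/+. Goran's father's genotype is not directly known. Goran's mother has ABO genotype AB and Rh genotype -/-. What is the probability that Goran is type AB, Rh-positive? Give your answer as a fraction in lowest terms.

Goran's father's ABO genotype from AB × BO: 1/4 AB, 1/4 AO, 1/4 BB, 1/4 BO.
Crossing each possibility with the mother AB and summing P(type AB): 1/4·1/2 + 1/4·1/4 + 1/4·1/2 + 1/4·1/4 = 3/8.
Similarly for Rh via the father's Rh distribution: P(Rh+) = 1.
Independent loci: 3/8 × 1 = 3/8.

3/8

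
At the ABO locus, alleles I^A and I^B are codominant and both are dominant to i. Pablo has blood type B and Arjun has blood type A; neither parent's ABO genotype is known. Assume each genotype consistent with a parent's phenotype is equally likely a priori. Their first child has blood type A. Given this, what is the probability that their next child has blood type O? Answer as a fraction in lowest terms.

1/12

Possible genotypes: Pablo ∈ {I^B I^B, I^B i}; Arjun ∈ {I^A I^A, I^A i}.
Weight each parental genotype pair by prior × P(type-A child):
  I^B i × I^A I^A: posterior weight 2/3; P(next child type O) = 0.
  I^B i × I^A i: posterior weight 1/3; P(next child type O) = 1/4.
Weighted sum = 1/12.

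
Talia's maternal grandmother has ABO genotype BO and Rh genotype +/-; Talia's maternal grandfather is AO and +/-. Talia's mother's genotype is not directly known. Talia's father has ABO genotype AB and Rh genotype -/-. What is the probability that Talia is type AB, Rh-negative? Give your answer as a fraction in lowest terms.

Talia's mother's ABO genotype from BO × AO: 1/4 AB, 1/4 AO, 1/4 BO, 1/4 OO.
Crossing each possibility with the father AB and summing P(type AB): 1/4·1/2 + 1/4·1/4 + 1/4·1/4 + 1/4·0 = 1/4.
Similarly for Rh via the mother's Rh distribution: P(Rh-) = 1/2.
Independent loci: 1/4 × 1/2 = 1/8.

1/8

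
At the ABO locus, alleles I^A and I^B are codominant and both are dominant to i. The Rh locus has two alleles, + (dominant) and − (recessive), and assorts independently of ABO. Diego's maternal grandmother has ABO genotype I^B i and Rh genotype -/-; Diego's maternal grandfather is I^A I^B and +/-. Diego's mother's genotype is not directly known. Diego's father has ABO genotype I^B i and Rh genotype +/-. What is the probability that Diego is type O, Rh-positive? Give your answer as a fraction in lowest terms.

Diego's mother's ABO genotype from I^B i × I^A I^B: 1/4 I^A I^B, 1/4 I^A i, 1/4 I^B I^B, 1/4 I^B i.
Crossing each possibility with the father I^B i and summing P(type O): 1/4·0 + 1/4·1/4 + 1/4·0 + 1/4·1/4 = 1/8.
Similarly for Rh via the mother's Rh distribution: P(Rh+) = 5/8.
Independent loci: 1/8 × 5/8 = 5/64.

5/64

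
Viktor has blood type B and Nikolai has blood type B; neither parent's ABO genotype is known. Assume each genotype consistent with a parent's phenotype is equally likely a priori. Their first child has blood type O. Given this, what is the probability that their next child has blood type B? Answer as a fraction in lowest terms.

3/4

Possible genotypes: Viktor ∈ {I^B I^B, I^B i}; Nikolai ∈ {I^B I^B, I^B i}.
Weight each parental genotype pair by prior × P(type-O child):
  I^B i × I^B i: posterior weight 1; P(next child type B) = 3/4.
Weighted sum = 3/4.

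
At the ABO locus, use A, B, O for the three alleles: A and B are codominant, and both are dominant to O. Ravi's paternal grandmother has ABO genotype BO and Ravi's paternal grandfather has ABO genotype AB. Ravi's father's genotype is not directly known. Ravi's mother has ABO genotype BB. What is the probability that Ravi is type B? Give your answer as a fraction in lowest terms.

Ravi's father's ABO genotype from BO × AB: 1/4 AB, 1/4 AO, 1/4 BB, 1/4 BO.
Crossing each possibility with the mother BB and summing P(type B): 1/4·1/2 + 1/4·1/2 + 1/4·1 + 1/4·1 = 3/4.

3/4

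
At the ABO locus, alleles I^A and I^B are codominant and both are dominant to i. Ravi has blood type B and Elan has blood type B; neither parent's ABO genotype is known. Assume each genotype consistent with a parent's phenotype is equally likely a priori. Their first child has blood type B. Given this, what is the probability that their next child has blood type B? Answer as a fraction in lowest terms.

19/20

Possible genotypes: Ravi ∈ {I^B I^B, I^B i}; Elan ∈ {I^B I^B, I^B i}.
Weight each parental genotype pair by prior × P(type-B child):
  I^B I^B × I^B I^B: posterior weight 4/15; P(next child type B) = 1.
  I^B I^B × I^B i: posterior weight 4/15; P(next child type B) = 1.
  I^B i × I^B I^B: posterior weight 4/15; P(next child type B) = 1.
  I^B i × I^B i: posterior weight 1/5; P(next child type B) = 3/4.
Weighted sum = 19/20.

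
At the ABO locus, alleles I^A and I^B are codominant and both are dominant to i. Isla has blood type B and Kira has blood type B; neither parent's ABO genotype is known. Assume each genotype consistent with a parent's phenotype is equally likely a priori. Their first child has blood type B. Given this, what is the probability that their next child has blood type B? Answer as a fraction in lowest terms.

Possible genotypes: Isla ∈ {I^B I^B, I^B i}; Kira ∈ {I^B I^B, I^B i}.
Weight each parental genotype pair by prior × P(type-B child):
  I^B I^B × I^B I^B: posterior weight 4/15; P(next child type B) = 1.
  I^B I^B × I^B i: posterior weight 4/15; P(next child type B) = 1.
  I^B i × I^B I^B: posterior weight 4/15; P(next child type B) = 1.
  I^B i × I^B i: posterior weight 1/5; P(next child type B) = 3/4.
Weighted sum = 19/20.

19/20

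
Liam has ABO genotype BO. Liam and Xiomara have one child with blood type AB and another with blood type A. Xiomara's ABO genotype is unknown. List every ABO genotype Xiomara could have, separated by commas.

For each candidate genotype of Xiomara, check whether crossing it with BO can produce every observed child phenotype.
  AA → possible child types {A, AB} ✓
  AB → possible child types {A, B, AB} ✓
  AO → possible child types {O, A, B, AB} ✓
  BB → possible child types {B} ✗
  BO → possible child types {O, B} ✗
  OO → possible child types {O, B} ✗

AA, AB, AO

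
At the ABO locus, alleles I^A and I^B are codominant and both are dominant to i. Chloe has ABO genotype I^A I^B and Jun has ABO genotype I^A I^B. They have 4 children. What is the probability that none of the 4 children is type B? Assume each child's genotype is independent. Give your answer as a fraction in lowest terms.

81/256

ABO cross I^A I^B × I^A I^B → 1/4 A, 1/4 B, 1/2 AB.
So P(type B) = 1/4 per child.
P(not type B) = 3/4 for one child; (3/4)^4 = 81/256.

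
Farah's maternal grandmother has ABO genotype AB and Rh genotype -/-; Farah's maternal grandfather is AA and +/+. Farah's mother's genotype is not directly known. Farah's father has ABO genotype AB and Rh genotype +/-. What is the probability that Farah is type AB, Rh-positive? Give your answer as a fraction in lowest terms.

Farah's mother's ABO genotype from AB × AA: 1/2 AA, 1/2 AB.
Crossing each possibility with the father AB and summing P(type AB): 1/2·1/2 + 1/2·1/2 = 1/2.
Similarly for Rh via the mother's Rh distribution: P(Rh+) = 3/4.
Independent loci: 1/2 × 3/4 = 3/8.

3/8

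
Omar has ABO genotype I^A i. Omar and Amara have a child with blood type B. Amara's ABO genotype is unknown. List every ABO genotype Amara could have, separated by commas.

For each candidate genotype of Amara, check whether crossing it with I^A i can produce every observed child phenotype.
  I^A I^A → possible child types {A} ✗
  I^A I^B → possible child types {A, B, AB} ✓
  I^A i → possible child types {O, A} ✗
  I^B I^B → possible child types {B, AB} ✓
  I^B i → possible child types {O, A, B, AB} ✓
  i i → possible child types {O, A} ✗

I^A I^B, I^B I^B, I^B i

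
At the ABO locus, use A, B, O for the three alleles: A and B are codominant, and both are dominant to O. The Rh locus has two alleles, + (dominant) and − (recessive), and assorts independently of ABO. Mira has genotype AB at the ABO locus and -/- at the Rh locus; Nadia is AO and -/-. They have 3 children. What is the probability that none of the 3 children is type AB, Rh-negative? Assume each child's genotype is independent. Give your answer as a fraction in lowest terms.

ABO cross AB × AO → 1/2 A, 1/4 B, 1/4 AB.
Rh cross -/- × -/- → 1 Rh-; so P(type AB, Rh-negative) = 1/4 × 1 = 1/4 per child.
P(not type AB, Rh-negative) = 3/4 for one child; (3/4)^3 = 27/64.

27/64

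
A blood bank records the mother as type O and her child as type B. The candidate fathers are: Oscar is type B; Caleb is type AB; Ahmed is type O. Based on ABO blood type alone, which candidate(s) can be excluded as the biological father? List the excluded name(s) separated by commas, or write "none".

A candidate is excluded only if no genotype consistent with his phenotype could produce a type B child with a type O mother.
Ahmed (type O): no genotype consistent with that phenotype can produce a type-B child with a type-O mother.

Ahmed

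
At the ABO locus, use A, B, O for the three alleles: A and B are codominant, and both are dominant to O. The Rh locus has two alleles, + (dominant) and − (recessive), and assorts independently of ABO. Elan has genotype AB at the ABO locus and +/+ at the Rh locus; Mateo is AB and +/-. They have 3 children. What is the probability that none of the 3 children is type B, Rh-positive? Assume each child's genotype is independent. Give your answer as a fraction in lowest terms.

ABO cross AB × AB → 1/4 A, 1/4 B, 1/2 AB.
Rh cross +/+ × +/- → 1 Rh+; so P(type B, Rh-positive) = 1/4 × 1 = 1/4 per child.
P(not type B, Rh-positive) = 3/4 for one child; (3/4)^3 = 27/64.

27/64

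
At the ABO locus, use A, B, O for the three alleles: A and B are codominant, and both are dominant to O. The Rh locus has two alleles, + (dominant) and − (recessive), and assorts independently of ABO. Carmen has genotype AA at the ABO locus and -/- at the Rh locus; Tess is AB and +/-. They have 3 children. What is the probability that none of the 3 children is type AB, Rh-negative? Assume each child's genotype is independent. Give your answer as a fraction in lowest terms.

ABO cross AA × AB → 1/2 A, 1/2 AB.
Rh cross -/- × +/- → 1/2 Rh+, 1/2 Rh-; so P(type AB, Rh-negative) = 1/2 × 1/2 = 1/4 per child.
P(not type AB, Rh-negative) = 3/4 for one child; (3/4)^3 = 27/64.

27/64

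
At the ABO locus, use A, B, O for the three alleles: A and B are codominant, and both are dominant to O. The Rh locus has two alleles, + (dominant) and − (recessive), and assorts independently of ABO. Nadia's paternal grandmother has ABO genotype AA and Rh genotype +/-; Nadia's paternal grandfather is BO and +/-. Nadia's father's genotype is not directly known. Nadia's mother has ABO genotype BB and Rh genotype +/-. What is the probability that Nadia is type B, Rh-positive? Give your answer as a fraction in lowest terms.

Nadia's father's ABO genotype from AA × BO: 1/2 AB, 1/2 AO.
Crossing each possibility with the mother BB and summing P(type B): 1/2·1/2 + 1/2·1/2 = 1/2.
Similarly for Rh via the father's Rh distribution: P(Rh+) = 3/4.
Independent loci: 1/2 × 3/4 = 3/8.

3/8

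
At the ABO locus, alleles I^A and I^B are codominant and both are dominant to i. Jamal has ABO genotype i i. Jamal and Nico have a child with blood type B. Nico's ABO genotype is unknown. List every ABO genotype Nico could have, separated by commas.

I^A I^B, I^B I^B, I^B i

For each candidate genotype of Nico, check whether crossing it with i i can produce every observed child phenotype.
  I^A I^A → possible child types {A} ✗
  I^A I^B → possible child types {A, B} ✓
  I^A i → possible child types {O, A} ✗
  I^B I^B → possible child types {B} ✓
  I^B i → possible child types {O, B} ✓
  i i → possible child types {O} ✗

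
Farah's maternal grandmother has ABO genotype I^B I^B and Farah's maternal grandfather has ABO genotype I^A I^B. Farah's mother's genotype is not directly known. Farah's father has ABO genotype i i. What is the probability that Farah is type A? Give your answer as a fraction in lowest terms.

1/4

Farah's mother's ABO genotype from I^B I^B × I^A I^B: 1/2 I^A I^B, 1/2 I^B I^B.
Crossing each possibility with the father i i and summing P(type A): 1/2·1/2 + 1/2·0 = 1/4.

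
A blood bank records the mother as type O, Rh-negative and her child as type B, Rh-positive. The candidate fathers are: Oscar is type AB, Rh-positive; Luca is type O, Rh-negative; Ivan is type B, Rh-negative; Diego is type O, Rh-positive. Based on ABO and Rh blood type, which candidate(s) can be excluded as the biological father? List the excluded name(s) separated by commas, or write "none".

A candidate is excluded only if no genotype consistent with his phenotype could produce a type B, Rh-positive child with a type O, Rh-negative mother.
Luca (type O, Rh-): no genotype consistent with that phenotype can produce a type-B Rh+ child with a type-O mother.
Ivan (type B, Rh-): no genotype consistent with that phenotype can produce a type-B Rh+ child with a type-O mother.
Diego (type O, Rh+): no genotype consistent with that phenotype can produce a type-B Rh+ child with a type-O mother.

Luca, Ivan, Diego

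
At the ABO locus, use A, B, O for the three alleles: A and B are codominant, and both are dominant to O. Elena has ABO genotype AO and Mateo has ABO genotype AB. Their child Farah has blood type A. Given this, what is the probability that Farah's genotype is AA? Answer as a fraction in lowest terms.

Cross AO × AB → 1/4 AA, 1/4 AB, 1/4 AO, 1/4 BO.
Type-A genotypes among offspring: AA (1/4), AO (1/4); total 1/2.
P(AA | type A) = (1/4) / (1/2) = 1/2.

1/2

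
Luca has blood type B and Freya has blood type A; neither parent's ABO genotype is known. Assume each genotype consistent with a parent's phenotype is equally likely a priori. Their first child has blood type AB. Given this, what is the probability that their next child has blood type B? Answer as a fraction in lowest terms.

Possible genotypes: Luca ∈ {BB, BO}; Freya ∈ {AA, AO}.
Weight each parental genotype pair by prior × P(type-AB child):
  BB × AA: posterior weight 4/9; P(next child type B) = 0.
  BB × AO: posterior weight 2/9; P(next child type B) = 1/2.
  BO × AA: posterior weight 2/9; P(next child type B) = 0.
  BO × AO: posterior weight 1/9; P(next child type B) = 1/4.
Weighted sum = 5/36.

5/36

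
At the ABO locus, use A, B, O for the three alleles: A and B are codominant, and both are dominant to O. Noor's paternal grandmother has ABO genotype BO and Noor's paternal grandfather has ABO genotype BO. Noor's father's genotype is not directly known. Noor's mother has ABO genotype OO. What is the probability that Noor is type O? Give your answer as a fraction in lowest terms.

1/2

Noor's father's ABO genotype from BO × BO: 1/4 BB, 1/2 BO, 1/4 OO.
Crossing each possibility with the mother OO and summing P(type O): 1/4·0 + 1/2·1/2 + 1/4·1 = 1/2.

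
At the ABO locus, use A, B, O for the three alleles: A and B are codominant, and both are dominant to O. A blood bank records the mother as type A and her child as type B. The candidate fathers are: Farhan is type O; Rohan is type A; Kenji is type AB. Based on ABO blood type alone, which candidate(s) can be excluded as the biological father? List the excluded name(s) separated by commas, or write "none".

A candidate is excluded only if no genotype consistent with his phenotype could produce a type B child with a type A mother.
Farhan (type O): no genotype consistent with that phenotype can produce a type-B child with a type-A mother.
Rohan (type A): no genotype consistent with that phenotype can produce a type-B child with a type-A mother.

Farhan, Rohan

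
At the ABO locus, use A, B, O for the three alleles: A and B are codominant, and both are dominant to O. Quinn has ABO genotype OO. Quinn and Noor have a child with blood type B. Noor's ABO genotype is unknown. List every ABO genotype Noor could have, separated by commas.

For each candidate genotype of Noor, check whether crossing it with OO can produce every observed child phenotype.
  AA → possible child types {A} ✗
  AB → possible child types {A, B} ✓
  AO → possible child types {O, A} ✗
  BB → possible child types {B} ✓
  BO → possible child types {O, B} ✓
  OO → possible child types {O} ✗

AB, BB, BO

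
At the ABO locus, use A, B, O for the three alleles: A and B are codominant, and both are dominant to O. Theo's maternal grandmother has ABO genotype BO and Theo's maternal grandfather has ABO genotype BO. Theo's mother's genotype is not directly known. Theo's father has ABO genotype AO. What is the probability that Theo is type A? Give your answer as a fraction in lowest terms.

Theo's mother's ABO genotype from BO × BO: 1/4 BB, 1/2 BO, 1/4 OO.
Crossing each possibility with the father AO and summing P(type A): 1/4·0 + 1/2·1/4 + 1/4·1/2 = 1/4.

1/4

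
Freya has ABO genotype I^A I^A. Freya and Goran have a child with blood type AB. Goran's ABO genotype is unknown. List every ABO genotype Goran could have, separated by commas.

I^A I^B, I^B I^B, I^B i

For each candidate genotype of Goran, check whether crossing it with I^A I^A can produce every observed child phenotype.
  I^A I^A → possible child types {A} ✗
  I^A I^B → possible child types {A, AB} ✓
  I^A i → possible child types {A} ✗
  I^B I^B → possible child types {AB} ✓
  I^B i → possible child types {A, AB} ✓
  i i → possible child types {A} ✗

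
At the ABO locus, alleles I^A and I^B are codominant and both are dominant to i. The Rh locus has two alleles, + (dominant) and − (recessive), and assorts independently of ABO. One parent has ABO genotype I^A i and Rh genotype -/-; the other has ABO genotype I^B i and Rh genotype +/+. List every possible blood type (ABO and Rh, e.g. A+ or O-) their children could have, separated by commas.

Gametes from I^A i × I^B i give offspring ABO genotypes I^A I^B, I^A i, I^B i, i i, i.e. phenotypes O, A, B, AB.
Rh cross -/- × +/+ → phenotypes Rh+.
Combining independently: O+, A+, B+, AB+.

O+, A+, B+, AB+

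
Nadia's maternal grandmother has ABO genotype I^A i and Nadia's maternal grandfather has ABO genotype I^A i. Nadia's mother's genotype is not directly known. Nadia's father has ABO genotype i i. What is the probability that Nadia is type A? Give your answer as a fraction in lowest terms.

1/2

Nadia's mother's ABO genotype from I^A i × I^A i: 1/4 I^A I^A, 1/2 I^A i, 1/4 i i.
Crossing each possibility with the father i i and summing P(type A): 1/4·1 + 1/2·1/2 + 1/4·0 = 1/2.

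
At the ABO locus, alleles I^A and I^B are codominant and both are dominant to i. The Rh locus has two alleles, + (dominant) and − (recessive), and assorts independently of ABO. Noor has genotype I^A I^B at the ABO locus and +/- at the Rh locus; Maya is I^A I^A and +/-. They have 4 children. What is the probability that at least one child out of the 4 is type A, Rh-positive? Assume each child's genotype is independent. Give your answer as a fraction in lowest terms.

3471/4096

ABO cross I^A I^B × I^A I^A → 1/2 A, 1/2 AB.
Rh cross +/- × +/- → 3/4 Rh+, 1/4 Rh-; so P(type A, Rh-positive) = 1/2 × 3/4 = 3/8 per child.
P(none) = (5/8)^4 = 625/4096; P(at least one) = 1 − 625/4096 = 3471/4096.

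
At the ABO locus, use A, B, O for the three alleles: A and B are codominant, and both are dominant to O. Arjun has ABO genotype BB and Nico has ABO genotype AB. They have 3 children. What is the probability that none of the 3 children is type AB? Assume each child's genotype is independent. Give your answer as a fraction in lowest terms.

1/8

ABO cross BB × AB → 1/2 B, 1/2 AB.
So P(type AB) = 1/2 per child.
P(not type AB) = 1/2 for one child; (1/2)^3 = 1/8.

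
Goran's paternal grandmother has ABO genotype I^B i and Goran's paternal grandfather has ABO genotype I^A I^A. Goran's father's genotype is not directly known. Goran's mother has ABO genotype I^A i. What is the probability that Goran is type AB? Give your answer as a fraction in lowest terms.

1/8

Goran's father's ABO genotype from I^B i × I^A I^A: 1/2 I^A I^B, 1/2 I^A i.
Crossing each possibility with the mother I^A i and summing P(type AB): 1/2·1/4 + 1/2·0 = 1/8.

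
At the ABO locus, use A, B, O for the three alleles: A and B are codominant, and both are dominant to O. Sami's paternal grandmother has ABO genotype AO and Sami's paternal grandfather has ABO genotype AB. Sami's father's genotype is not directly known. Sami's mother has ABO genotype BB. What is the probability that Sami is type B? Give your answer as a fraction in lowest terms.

1/2

Sami's father's ABO genotype from AO × AB: 1/4 AA, 1/4 AB, 1/4 AO, 1/4 BO.
Crossing each possibility with the mother BB and summing P(type B): 1/4·0 + 1/4·1/2 + 1/4·1/2 + 1/4·1 = 1/2.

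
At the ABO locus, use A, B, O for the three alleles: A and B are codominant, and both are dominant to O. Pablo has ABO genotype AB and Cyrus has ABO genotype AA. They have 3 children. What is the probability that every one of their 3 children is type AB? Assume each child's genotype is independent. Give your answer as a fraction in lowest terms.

ABO cross AB × AA → 1/2 A, 1/2 AB.
So P(type AB) = 1/2 per child.
All 3 independent: (1/2)^3 = 1/8.

1/8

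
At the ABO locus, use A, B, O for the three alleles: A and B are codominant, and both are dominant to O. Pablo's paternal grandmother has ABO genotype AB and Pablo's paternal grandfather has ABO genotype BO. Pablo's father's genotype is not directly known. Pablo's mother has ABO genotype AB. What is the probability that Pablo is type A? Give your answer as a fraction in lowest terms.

Pablo's father's ABO genotype from AB × BO: 1/4 AB, 1/4 AO, 1/4 BB, 1/4 BO.
Crossing each possibility with the mother AB and summing P(type A): 1/4·1/4 + 1/4·1/2 + 1/4·0 + 1/4·1/4 = 1/4.

1/4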